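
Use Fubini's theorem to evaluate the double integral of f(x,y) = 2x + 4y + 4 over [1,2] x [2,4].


By Fubini, integrate in x first, then y.
Step 1: Fix y, integrate over x in [1,2]:
  integral(2x + 4y + 4, x=1..2)
  = 2*(2^2 - 1^2)/2 + (4y + 4)*(2 - 1)
  = 3 + (4y + 4)*1
  = 3 + 4y + 4
  = 7 + 4y
Step 2: Integrate over y in [2,4]:
  integral(7 + 4y, y=2..4)
  = 7*2 + 4*(4^2 - 2^2)/2
  = 14 + 24
  = 38


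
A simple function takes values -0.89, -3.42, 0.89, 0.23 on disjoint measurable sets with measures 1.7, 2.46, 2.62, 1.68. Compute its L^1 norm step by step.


Step 1: Compute |f_i|^1 for each value:
  |-0.89|^1 = 0.89
  |-3.42|^1 = 3.42
  |0.89|^1 = 0.89
  |0.23|^1 = 0.23
Step 2: Multiply by measures and sum:
  0.89 * 1.7 = 1.513
  3.42 * 2.46 = 8.4132
  0.89 * 2.62 = 2.3318
  0.23 * 1.68 = 0.3864
Sum = 1.513 + 8.4132 + 2.3318 + 0.3864 = 12.6444
Step 3: Take the p-th root:
||f||_1 = (12.6444)^(1/1) = 12.6444


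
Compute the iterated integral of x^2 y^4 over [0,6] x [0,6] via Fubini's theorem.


By Fubini's theorem, the double integral factors as a product of single integrals:
Step 1: integral_0^6 x^2 dx = [x^3/3] from 0 to 6
     = 6^3/3 = 72
Step 2: integral_0^6 y^4 dy = [y^5/5] from 0 to 6
     = 6^5/5 = 1555.2
Step 3: Double integral = 72 * 1555.2 = 111974.4


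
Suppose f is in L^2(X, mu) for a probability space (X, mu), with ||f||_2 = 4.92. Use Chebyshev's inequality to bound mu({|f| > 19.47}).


Chebyshev/Markov inequality: mu(|f| > eps) <= (||f||_p / eps)^p
Step 1: ||f||_2 / eps = 4.92 / 19.47 = 0.252696
Step 2: Raise to power p = 2:
  (0.252696)^2 = 0.063855
Step 3: Therefore mu(|f| > 19.47) <= 0.063855


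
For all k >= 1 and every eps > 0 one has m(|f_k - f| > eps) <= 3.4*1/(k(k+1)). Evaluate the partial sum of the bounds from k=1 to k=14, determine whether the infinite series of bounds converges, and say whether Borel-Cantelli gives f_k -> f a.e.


Step 1: List the terms 3.4*1/(k(k+1)) for k = 1 to 14:
  k=1: 1.7
  k=2: 0.566667
  k=3: 0.283333
  k=4: 0.17
  k=5: 0.113333
  k=6: 0.080952
  k=7: 0.060714
  k=8: 0.047222
  k=9: 0.037778
  k=10: 0.030909
  k=11: 0.025758
  k=12: 0.021795
  k=13: 0.018681
  k=14: 0.01619
Step 2: Partial sum = 1.7 + 0.566667 + 0.283333 + 0.17 + 0.113333 + 0.080952 + 0.060714 + 0.047222 + 0.037778 + 0.030909 + 0.025758 + 0.021795 + 0.018681 + 0.01619
     = 3.173333
Step 3: The full series sum_(k>=1) 3.4*1/(k(k+1)) converges (telescoping series sum 1/(k(k+1)) = 1; a constant multiple of a convergent series converges).
Step 4: Fix eps > 0. Since sum_k m(|f_k - f| > eps) < infinity, the Borel-Cantelli lemma gives
        m(limsup_k {|f_k - f| > eps}) = 0, i.e. for a.e. x, |f_k(x) - f(x)| <= eps for all large k.
        Applying this with eps = 1/j for j = 1, 2, ... and intersecting the countably many full-measure sets,
        for a.e. x we get limsup_k |f_k(x) - f(x)| <= 1/j for every j, hence f_k -> f almost everywhere.
Conclusion: series converges; Borel-Cantelli yields f_k -> f a.e.


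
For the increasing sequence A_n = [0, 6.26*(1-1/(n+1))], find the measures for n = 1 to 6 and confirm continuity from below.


By continuity of measure from below: if A_n increases to A, then m(A_n) -> m(A).
Here A = [0, 6.26], so m(A) = 6.26
Step 1: a_1 = 6.26*(1 - 1/2) = 3.13, m(A_1) = 3.13
Step 2: a_2 = 6.26*(1 - 1/3) = 4.1733, m(A_2) = 4.1733
Step 3: a_3 = 6.26*(1 - 1/4) = 4.695, m(A_3) = 4.695
Step 4: a_4 = 6.26*(1 - 1/5) = 5.008, m(A_4) = 5.008
Step 5: a_5 = 6.26*(1 - 1/6) = 5.2167, m(A_5) = 5.2167
Step 6: a_6 = 6.26*(1 - 1/7) = 5.3657, m(A_6) = 5.3657
Limit: m(A_n) -> m([0,6.26]) = 6.26


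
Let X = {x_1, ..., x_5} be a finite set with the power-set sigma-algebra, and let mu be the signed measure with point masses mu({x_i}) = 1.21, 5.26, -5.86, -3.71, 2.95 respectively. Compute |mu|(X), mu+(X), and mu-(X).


Step 1: Every measurable set is a union of atoms (the cells / points), so a Hahn decomposition is
  obtained by grouping atoms by sign: P = union of atoms with mu > 0, N = union of the remaining atoms.
  Atoms in P (indices): 1, 2, 5;  atoms in N (indices): 3, 4
  Positive values: 1.21, 5.26, 2.95
  Negative values: -5.86, -3.71
Step 2: mu+(X) = mu(P) = sum of positive atom values = 9.42
Step 3: mu-(X) = -mu(N) = sum of |negative atom values| = 9.57
Step 4: |mu|(X) = mu+(X) + mu-(X) = 9.42 + 9.57 = 18.99


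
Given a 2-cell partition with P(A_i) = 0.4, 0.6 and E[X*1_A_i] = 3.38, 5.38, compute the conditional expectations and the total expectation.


For each cell A_i: E[X|A_i] = E[X*1_A_i] / P(A_i)
Step 1: E[X|A_1] = 3.38 / 0.4 = 8.45
Step 2: E[X|A_2] = 5.38 / 0.6 = 8.966667
Verification: E[X] = sum E[X*1_A_i] = 3.38 + 5.38 = 8.76


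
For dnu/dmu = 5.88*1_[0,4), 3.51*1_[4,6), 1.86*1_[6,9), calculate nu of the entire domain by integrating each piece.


Integrate each piece of the Radon-Nikodym derivative:
Step 1: integral_0^4 5.88 dx = 5.88*(4-0) = 5.88*4 = 23.52
Step 2: integral_4^6 3.51 dx = 3.51*(6-4) = 3.51*2 = 7.02
Step 3: integral_6^9 1.86 dx = 1.86*(9-6) = 1.86*3 = 5.58
Total: 23.52 + 7.02 + 5.58 = 36.12


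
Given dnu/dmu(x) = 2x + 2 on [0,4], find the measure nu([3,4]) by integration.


nu(A) = integral_A (dnu/dmu) dmu = integral_3^4 (2x + 2) dx
Step 1: Antiderivative F(x) = (2/2)x^2 + 2x
Step 2: F(4) = (2/2)*4^2 + 2*4 = 16 + 8 = 24
Step 3: F(3) = (2/2)*3^2 + 2*3 = 9 + 6 = 15
Step 4: nu([3,4]) = F(4) - F(3) = 24 - 15 = 9


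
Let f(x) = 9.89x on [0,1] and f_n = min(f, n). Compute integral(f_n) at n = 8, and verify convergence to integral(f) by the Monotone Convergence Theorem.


f(x) = 9.89x on [0,1]; f_n(x) = min(9.89x, n). At n = 8:
Step 1: f(x) reaches 8 at x = 8/9.89 = 0.808898
Step 2: integral(f_8) = integral(9.89x, 0, 0.808898) + integral(8, 0.808898, 1)
       = 9.89*0.808898^2/2 + 8*(1 - 0.808898)
       = 3.235592 + 1.528817
       = 4.764408
Step 3: As n -> infinity, f_n increases to f, so by MCT integral(f_n) -> integral(f) = 9.89/2 = 4.945.
Convergence: integral(f_8) = 4.764408 -> 4.945 as n -> infinity


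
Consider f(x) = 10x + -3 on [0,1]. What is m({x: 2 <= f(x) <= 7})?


f^(-1)([2, 7]) = {x : 2 <= 10x + -3 <= 7}
Solving: (2 - -3)/10 <= x <= (7 - -3)/10
= [0.5, 1]
Intersecting with [0,1]: [0.5, 1]
Measure = 1 - 0.5 = 0.5


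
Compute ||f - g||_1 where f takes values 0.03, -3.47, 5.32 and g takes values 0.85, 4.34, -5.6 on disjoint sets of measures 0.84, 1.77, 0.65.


Step 1: Compute differences f_i - g_i:
  0.03 - 0.85 = -0.82
  -3.47 - 4.34 = -7.81
  5.32 - -5.6 = 10.92
Step 2: Compute |diff|^1 * measure for each set:
  |-0.82|^1 * 0.84 = 0.82 * 0.84 = 0.6888
  |-7.81|^1 * 1.77 = 7.81 * 1.77 = 13.8237
  |10.92|^1 * 0.65 = 10.92 * 0.65 = 7.098
Step 3: Sum = 21.6105
Step 4: ||f-g||_1 = (21.6105)^(1/1) = 21.6105


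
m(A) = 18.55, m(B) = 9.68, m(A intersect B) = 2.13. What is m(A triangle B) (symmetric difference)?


m(A Delta B) = m(A) + m(B) - 2*m(A n B)
= 18.55 + 9.68 - 2*2.13
= 18.55 + 9.68 - 4.26
= 23.97


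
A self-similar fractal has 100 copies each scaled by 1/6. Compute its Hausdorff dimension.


For a self-similar set with N copies scaled by 1/r:
dim_H = log(N)/log(r) = log(100)/log(6)
= 4.60517/1.791759
= 2.570194


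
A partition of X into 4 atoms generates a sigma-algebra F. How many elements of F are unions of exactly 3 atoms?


Each element of F is a union of some subset of the 4 atoms.
Elements that are unions of exactly 3 atoms correspond to 3-element subsets of the 4 atoms.
Count = C(4, 3) = 4! / (3! * 1!) = 4.


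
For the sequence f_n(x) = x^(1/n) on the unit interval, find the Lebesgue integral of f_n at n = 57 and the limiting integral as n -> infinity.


At n = 57: f_57(x) = x^(1/57).
Step 1: integral(x^(1/57), 0, 1) = [x^(1/57+1) / (1/57+1)] from 0 to 1
     = 1 / (1/57 + 1) = 1 / ((57+1)/57) = 57/(57+1)
     = 57/58 = 0.982759
Step 2: As n -> infinity, f_n(x) = x^(1/n) -> 1 for x in (0,1], and f_n is increasing in n.
By MCT, lim_n integral(f_n) = integral(lim_n f_n) = integral(1, 0, 1) = 1.
Step 3: Verify convergence: 57/58 = 0.982759 -> 1


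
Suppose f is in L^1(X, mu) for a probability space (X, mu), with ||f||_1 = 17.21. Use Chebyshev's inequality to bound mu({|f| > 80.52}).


Chebyshev/Markov inequality: mu(|f| > eps) <= (||f||_p / eps)^p
Step 1: ||f||_1 / eps = 17.21 / 80.52 = 0.213736
Step 2: Raise to power p = 1:
  (0.213736)^1 = 0.213736
Step 3: Therefore mu(|f| > 80.52) <= 0.213736


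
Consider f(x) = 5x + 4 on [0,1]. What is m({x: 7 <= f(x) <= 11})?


f^(-1)([7, 11]) = {x : 7 <= 5x + 4 <= 11}
Solving: (7 - 4)/5 <= x <= (11 - 4)/5
= [0.6, 1.4]
Intersecting with [0,1]: [0.6, 1]
Measure = 1 - 0.6 = 0.4


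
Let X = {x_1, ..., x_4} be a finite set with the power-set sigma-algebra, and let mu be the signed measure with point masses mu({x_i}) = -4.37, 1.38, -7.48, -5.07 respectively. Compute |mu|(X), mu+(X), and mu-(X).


Step 1: Every measurable set is a union of atoms (the cells / points), so a Hahn decomposition is
  obtained by grouping atoms by sign: P = union of atoms with mu > 0, N = union of the remaining atoms.
  Atoms in P (indices): 2;  atoms in N (indices): 1, 3, 4
  Positive values: 1.38
  Negative values: -4.37, -7.48, -5.07
Step 2: mu+(X) = mu(P) = sum of positive atom values = 1.38
Step 3: mu-(X) = -mu(N) = sum of |negative atom values| = 16.92
Step 4: |mu|(X) = mu+(X) + mu-(X) = 1.38 + 16.92 = 18.3


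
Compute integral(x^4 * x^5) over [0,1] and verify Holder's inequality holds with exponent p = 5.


Step 1: Exact integral of f*g = integral(x^9, 0, 1) = 1/10
     = 0.1
Step 2: Holder bound with p=5, q=1.25:
  ||f||_p = (integral x^20 dx)^(1/5) = (1/21)^(1/5) = 0.543946
  ||g||_q = (integral x^6.25 dx)^(1/1.25) = (1/7.25)^(1/1.25) = 0.204989
Step 3: Holder bound = ||f||_p * ||g||_q = 0.543946 * 0.204989 = 0.111503
Verification: 0.1 <= 0.111503 (Holder holds)


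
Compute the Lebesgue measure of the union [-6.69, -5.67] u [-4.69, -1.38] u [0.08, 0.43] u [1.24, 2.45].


For pairwise disjoint intervals, m(union) = sum of lengths.
= (-5.67 - -6.69) + (-1.38 - -4.69) + (0.43 - 0.08) + (2.45 - 1.24)
= 1.02 + 3.31 + 0.35 + 1.21
= 5.89


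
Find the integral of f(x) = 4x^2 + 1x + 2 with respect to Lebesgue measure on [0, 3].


The Lebesgue integral of a Riemann-integrable function agrees with the Riemann integral.
Antiderivative F(x) = (4/3)x^3 + (1/2)x^2 + 2x
F(3) = (4/3)*3^3 + (1/2)*3^2 + 2*3
     = (4/3)*27 + (1/2)*9 + 2*3
     = 36 + 4.5 + 6
     = 46.5
F(0) = 0.0
Integral = F(3) - F(0) = 46.5 - 0.0 = 46.5


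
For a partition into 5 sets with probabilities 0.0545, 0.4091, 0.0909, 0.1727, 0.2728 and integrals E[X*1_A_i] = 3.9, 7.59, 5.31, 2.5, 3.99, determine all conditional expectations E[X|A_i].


For each cell A_i: E[X|A_i] = E[X*1_A_i] / P(A_i)
Step 1: E[X|A_1] = 3.9 / 0.0545 = 71.559633
Step 2: E[X|A_2] = 7.59 / 0.4091 = 18.552921
Step 3: E[X|A_3] = 5.31 / 0.0909 = 58.415842
Step 4: E[X|A_4] = 2.5 / 0.1727 = 14.47597
Step 5: E[X|A_5] = 3.99 / 0.2728 = 14.6261
Verification: E[X] = sum E[X*1_A_i] = 3.9 + 7.59 + 5.31 + 2.5 + 3.99 = 23.29


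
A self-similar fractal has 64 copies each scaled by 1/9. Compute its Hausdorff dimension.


For a self-similar set with N copies scaled by 1/r:
dim_H = log(N)/log(r) = log(64)/log(9)
= 4.158883/2.197225
= 1.892789


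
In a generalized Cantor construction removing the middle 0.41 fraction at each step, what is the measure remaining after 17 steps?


Step 1: At each step, fraction remaining = 1 - 0.41 = 0.59
Step 2: After 17 steps, measure = (0.59)^17
Result = 1.271991e-04


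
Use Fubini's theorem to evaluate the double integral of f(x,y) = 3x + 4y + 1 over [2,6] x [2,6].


By Fubini, integrate in x first, then y.
Step 1: Fix y, integrate over x in [2,6]:
  integral(3x + 4y + 1, x=2..6)
  = 3*(6^2 - 2^2)/2 + (4y + 1)*(6 - 2)
  = 48 + (4y + 1)*4
  = 48 + 16y + 4
  = 52 + 16y
Step 2: Integrate over y in [2,6]:
  integral(52 + 16y, y=2..6)
  = 52*4 + 16*(6^2 - 2^2)/2
  = 208 + 256
  = 464


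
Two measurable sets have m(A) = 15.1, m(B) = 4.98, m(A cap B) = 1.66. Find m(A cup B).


By inclusion-exclusion: m(A u B) = m(A) + m(B) - m(A n B)
= 15.1 + 4.98 - 1.66
= 18.42


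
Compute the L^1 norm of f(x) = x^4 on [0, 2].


Step 1: ||f||_1 = (integral_0^2 |x^4|^1 dx)^(1/1)
     = (integral_0^2 x^4 dx)^(1/1)
Step 2: integral_0^2 x^4 dx = [x^5/(5)] from 0 to 2 = 2^5/5
     = 32/5 = 6.4
Step 3: ||f||_1 = (6.4)^(1/1) = 6.4


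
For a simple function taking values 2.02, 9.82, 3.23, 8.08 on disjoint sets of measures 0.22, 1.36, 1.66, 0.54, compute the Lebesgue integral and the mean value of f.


Step 1: Integral = sum(value_i * measure_i)
= 2.02*0.22 + 9.82*1.36 + 3.23*1.66 + 8.08*0.54
= 0.4444 + 13.3552 + 5.3618 + 4.3632
= 23.5246
Step 2: Total measure of domain = 0.22 + 1.36 + 1.66 + 0.54 = 3.78
Step 3: Average value = 23.5246 / 3.78 = 6.223439


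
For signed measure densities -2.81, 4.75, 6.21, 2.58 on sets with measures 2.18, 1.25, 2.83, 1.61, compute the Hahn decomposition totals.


Step 1: Compute signed measure on each set:
  Set 1: -2.81 * 2.18 = -6.1258
  Set 2: 4.75 * 1.25 = 5.9375
  Set 3: 6.21 * 2.83 = 17.5743
  Set 4: 2.58 * 1.61 = 4.1538
Step 2: Total signed measure = (-6.1258) + (5.9375) + (17.5743) + (4.1538)
     = 21.5398
Step 3: Positive part mu+(X) = sum of positive contributions = 27.6656
Step 4: Negative part mu-(X) = |sum of negative contributions| = 6.1258


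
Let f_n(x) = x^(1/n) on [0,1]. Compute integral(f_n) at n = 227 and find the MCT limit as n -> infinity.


At n = 227: f_227(x) = x^(1/227).
Step 1: integral(x^(1/227), 0, 1) = [x^(1/227+1) / (1/227+1)] from 0 to 1
     = 1 / (1/227 + 1) = 1 / ((227+1)/227) = 227/(227+1)
     = 227/228 = 0.995614
Step 2: As n -> infinity, f_n(x) = x^(1/n) -> 1 for x in (0,1], and f_n is increasing in n.
By MCT, lim_n integral(f_n) = integral(lim_n f_n) = integral(1, 0, 1) = 1.
Step 3: Verify convergence: 227/228 = 0.995614 -> 1


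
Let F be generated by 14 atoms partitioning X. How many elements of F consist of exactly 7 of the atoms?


Each element of F is a union of some subset of the 14 atoms.
Elements that are unions of exactly 7 atoms correspond to 7-element subsets of the 14 atoms.
Count = C(14, 7) = 14! / (7! * 7!) = 3432.


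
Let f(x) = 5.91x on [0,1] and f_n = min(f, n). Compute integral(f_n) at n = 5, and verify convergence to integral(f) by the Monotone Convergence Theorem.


f(x) = 5.91x on [0,1]; f_n(x) = min(5.91x, n). At n = 5:
Step 1: f(x) reaches 5 at x = 5/5.91 = 0.846024
Step 2: integral(f_5) = integral(5.91x, 0, 0.846024) + integral(5, 0.846024, 1)
       = 5.91*0.846024^2/2 + 5*(1 - 0.846024)
       = 2.115059 + 0.769882
       = 2.884941
Step 3: As n -> infinity, f_n increases to f, so by MCT integral(f_n) -> integral(f) = 5.91/2 = 2.955.
Convergence: integral(f_5) = 2.884941 -> 2.955 as n -> infinity


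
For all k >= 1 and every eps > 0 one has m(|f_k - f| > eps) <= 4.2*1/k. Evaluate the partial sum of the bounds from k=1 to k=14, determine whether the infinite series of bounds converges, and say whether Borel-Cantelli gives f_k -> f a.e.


Step 1: List the terms 4.2*1/k for k = 1 to 14:
  k=1: 4.2
  k=2: 2.1
  k=3: 1.4
  k=4: 1.05
  k=5: 0.84
  k=6: 0.7
  k=7: 0.6
  k=8: 0.525
  k=9: 0.466667
  k=10: 0.42
  k=11: 0.381818
  k=12: 0.35
  k=13: 0.323077
  k=14: 0.3
Step 2: Partial sum = 4.2 + 2.1 + 1.4 + 1.05 + 0.84 + 0.7 + 0.6 + 0.525 + 0.466667 + 0.42 + 0.381818 + 0.35 + 0.323077 + 0.3
     = 13.656562
Step 3: The full series sum_(k>=1) 4.2*1/k diverges (harmonic series, p = 1; a nonzero constant multiple of a divergent series diverges).
Step 4: The (first) Borel-Cantelli lemma requires a summable sequence of measures, so it does not apply here;
        from this bound alone no conclusion about a.e. convergence can be drawn (convergence in measure still
        gives an a.e.-convergent subsequence, but not a.e. convergence of the whole sequence).
Conclusion: series diverges; Borel-Cantelli is inconclusive about a.e. convergence of f_k.


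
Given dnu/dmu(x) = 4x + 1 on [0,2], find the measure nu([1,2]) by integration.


nu(A) = integral_A (dnu/dmu) dmu = integral_1^2 (4x + 1) dx
Step 1: Antiderivative F(x) = (4/2)x^2 + 1x
Step 2: F(2) = (4/2)*2^2 + 1*2 = 8 + 2 = 10
Step 3: F(1) = (4/2)*1^2 + 1*1 = 2 + 1 = 3
Step 4: nu([1,2]) = F(2) - F(1) = 10 - 3 = 7


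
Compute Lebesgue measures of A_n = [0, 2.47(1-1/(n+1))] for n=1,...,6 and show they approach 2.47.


By continuity of measure from below: if A_n increases to A, then m(A_n) -> m(A).
Here A = [0, 2.47], so m(A) = 2.47
Step 1: a_1 = 2.47*(1 - 1/2) = 1.235, m(A_1) = 1.235
Step 2: a_2 = 2.47*(1 - 1/3) = 1.6467, m(A_2) = 1.6467
Step 3: a_3 = 2.47*(1 - 1/4) = 1.8525, m(A_3) = 1.8525
Step 4: a_4 = 2.47*(1 - 1/5) = 1.976, m(A_4) = 1.976
Step 5: a_5 = 2.47*(1 - 1/6) = 2.0583, m(A_5) = 2.0583
Step 6: a_6 = 2.47*(1 - 1/7) = 2.1171, m(A_6) = 2.1171
Limit: m(A_n) -> m([0,2.47]) = 2.47


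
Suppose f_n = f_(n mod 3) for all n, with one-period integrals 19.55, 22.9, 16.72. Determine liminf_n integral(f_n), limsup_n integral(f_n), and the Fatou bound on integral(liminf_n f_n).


The sequence (integral(f_n)) is periodic with period 3, repeating the values 19.55, 22.9, 16.72 indefinitely.
Step 1: For a periodic sequence, every tail (a_m, a_(m+1), ...) contains all 3 period values infinitely often.
Step 2: Hence inf of every tail = min of the period values = min(19.55, 22.9, 16.72) = 16.72.
        liminf_n integral(f_n) = sup over m of (inf of tail from m) = 16.72.
Step 3: Similarly sup of every tail = max of the period values = 22.9.
        limsup_n integral(f_n) = 22.9.
Step 4: Fatou's lemma: integral(liminf_n f_n) <= liminf_n integral(f_n) = 16.72.
        So the integral of the pointwise liminf is at most 16.72.


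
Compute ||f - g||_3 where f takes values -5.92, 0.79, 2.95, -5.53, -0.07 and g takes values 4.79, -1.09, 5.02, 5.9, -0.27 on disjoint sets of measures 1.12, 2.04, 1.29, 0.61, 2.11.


Step 1: Compute differences f_i - g_i:
  -5.92 - 4.79 = -10.71
  0.79 - -1.09 = 1.88
  2.95 - 5.02 = -2.07
  -5.53 - 5.9 = -11.43
  -0.07 - -0.27 = 0.2
Step 2: Compute |diff|^3 * measure for each set:
  |-10.71|^3 * 1.12 = 1228.480911 * 1.12 = 1375.89862
  |1.88|^3 * 2.04 = 6.644672 * 2.04 = 13.555131
  |-2.07|^3 * 1.29 = 8.869743 * 1.29 = 11.441968
  |-11.43|^3 * 0.61 = 1493.271207 * 0.61 = 910.895436
  |0.2|^3 * 2.11 = 0.008 * 2.11 = 0.01688
Step 3: Sum = 2311.808036
Step 4: ||f-g||_3 = (2311.808036)^(1/3) = 13.222612


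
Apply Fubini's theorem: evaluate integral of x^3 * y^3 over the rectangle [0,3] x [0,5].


By Fubini's theorem, the double integral factors as a product of single integrals:
Step 1: integral_0^3 x^3 dx = [x^4/4] from 0 to 3
     = 3^4/4 = 20.25
Step 2: integral_0^5 y^3 dy = [y^4/4] from 0 to 5
     = 5^4/4 = 156.25
Step 3: Double integral = 20.25 * 156.25 = 3164.0625


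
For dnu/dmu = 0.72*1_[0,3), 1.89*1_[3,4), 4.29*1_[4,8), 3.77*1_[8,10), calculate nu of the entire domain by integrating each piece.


Integrate each piece of the Radon-Nikodym derivative:
Step 1: integral_0^3 0.72 dx = 0.72*(3-0) = 0.72*3 = 2.16
Step 2: integral_3^4 1.89 dx = 1.89*(4-3) = 1.89*1 = 1.89
Step 3: integral_4^8 4.29 dx = 4.29*(8-4) = 4.29*4 = 17.16
Step 4: integral_8^10 3.77 dx = 3.77*(10-8) = 3.77*2 = 7.54
Total: 2.16 + 1.89 + 17.16 + 7.54 = 28.75


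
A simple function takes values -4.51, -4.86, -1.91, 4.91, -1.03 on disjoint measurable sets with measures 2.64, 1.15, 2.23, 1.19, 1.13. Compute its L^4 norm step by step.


Step 1: Compute |f_i|^4 for each value:
  |-4.51|^4 = 413.719668
  |-4.86|^4 = 557.885504
  |-1.91|^4 = 13.308634
  |4.91|^4 = 581.200486
  |-1.03|^4 = 1.125509
Step 2: Multiply by measures and sum:
  413.719668 * 2.64 = 1092.219924
  557.885504 * 1.15 = 641.56833
  13.308634 * 2.23 = 29.678253
  581.200486 * 1.19 = 691.628578
  1.125509 * 1.13 = 1.271825
Sum = 1092.219924 + 641.56833 + 29.678253 + 691.628578 + 1.271825 = 2456.366909
Step 3: Take the p-th root:
||f||_4 = (2456.366909)^(1/4) = 7.040011


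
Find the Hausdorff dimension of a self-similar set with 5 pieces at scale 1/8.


For a self-similar set with N copies scaled by 1/r:
dim_H = log(N)/log(r) = log(5)/log(8)
= 1.609438/2.079442
= 0.773976


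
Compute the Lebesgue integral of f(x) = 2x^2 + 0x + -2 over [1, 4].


The Lebesgue integral of a Riemann-integrable function agrees with the Riemann integral.
Antiderivative F(x) = (2/3)x^3 + (0/2)x^2 + -2x
F(4) = (2/3)*4^3 + (0/2)*4^2 + -2*4
     = (2/3)*64 + (0/2)*16 + -2*4
     = 42.666667 + 0.0 + -8
     = 34.666667
F(1) = -1.333333
Integral = F(4) - F(1) = 34.666667 - -1.333333 = 36


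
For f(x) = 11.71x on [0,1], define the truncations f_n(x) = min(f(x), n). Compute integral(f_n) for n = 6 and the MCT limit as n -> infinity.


f(x) = 11.71x on [0,1]; f_n(x) = min(11.71x, n). At n = 6:
Step 1: f(x) reaches 6 at x = 6/11.71 = 0.512383
Step 2: integral(f_6) = integral(11.71x, 0, 0.512383) + integral(6, 0.512383, 1)
       = 11.71*0.512383^2/2 + 6*(1 - 0.512383)
       = 1.537148 + 2.925705
       = 4.462852
Step 3: As n -> infinity, f_n increases to f, so by MCT integral(f_n) -> integral(f) = 11.71/2 = 5.855.
Convergence: integral(f_6) = 4.462852 -> 5.855 as n -> infinity


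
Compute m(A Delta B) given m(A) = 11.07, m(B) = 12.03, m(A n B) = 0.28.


m(A Delta B) = m(A) + m(B) - 2*m(A n B)
= 11.07 + 12.03 - 2*0.28
= 11.07 + 12.03 - 0.56
= 22.54


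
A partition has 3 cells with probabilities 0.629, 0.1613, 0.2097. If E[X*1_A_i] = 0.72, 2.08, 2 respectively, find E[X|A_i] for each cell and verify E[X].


For each cell A_i: E[X|A_i] = E[X*1_A_i] / P(A_i)
Step 1: E[X|A_1] = 0.72 / 0.629 = 1.144674
Step 2: E[X|A_2] = 2.08 / 0.1613 = 12.895226
Step 3: E[X|A_3] = 2 / 0.2097 = 9.537434
Verification: E[X] = sum E[X*1_A_i] = 0.72 + 2.08 + 2 = 4.8


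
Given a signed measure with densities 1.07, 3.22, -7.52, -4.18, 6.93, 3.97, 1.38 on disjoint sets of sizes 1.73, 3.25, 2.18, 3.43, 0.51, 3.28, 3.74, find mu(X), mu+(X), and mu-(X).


Step 1: Compute signed measure on each set:
  Set 1: 1.07 * 1.73 = 1.8511
  Set 2: 3.22 * 3.25 = 10.465
  Set 3: -7.52 * 2.18 = -16.3936
  Set 4: -4.18 * 3.43 = -14.3374
  Set 5: 6.93 * 0.51 = 3.5343
  Set 6: 3.97 * 3.28 = 13.0216
  Set 7: 1.38 * 3.74 = 5.1612
Step 2: Total signed measure = (1.8511) + (10.465) + (-16.3936) + (-14.3374) + (3.5343) + (13.0216) + (5.1612)
     = 3.3022
Step 3: Positive part mu+(X) = sum of positive contributions = 34.0332
Step 4: Negative part mu-(X) = |sum of negative contributions| = 30.731


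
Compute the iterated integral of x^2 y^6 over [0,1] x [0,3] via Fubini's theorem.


By Fubini's theorem, the double integral factors as a product of single integrals:
Step 1: integral_0^1 x^2 dx = [x^3/3] from 0 to 1
     = 1^3/3 = 0.333333
Step 2: integral_0^3 y^6 dy = [y^7/7] from 0 to 3
     = 3^7/7 = 312.428571
Step 3: Double integral = 0.333333 * 312.428571 = 104.142857


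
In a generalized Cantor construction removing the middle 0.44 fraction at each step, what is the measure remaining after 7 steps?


Step 1: At each step, fraction remaining = 1 - 0.44 = 0.56
Step 2: After 7 steps, measure = (0.56)^7
Result = 0.017271


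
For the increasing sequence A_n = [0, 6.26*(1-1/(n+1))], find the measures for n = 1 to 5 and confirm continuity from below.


By continuity of measure from below: if A_n increases to A, then m(A_n) -> m(A).
Here A = [0, 6.26], so m(A) = 6.26
Step 1: a_1 = 6.26*(1 - 1/2) = 3.13, m(A_1) = 3.13
Step 2: a_2 = 6.26*(1 - 1/3) = 4.1733, m(A_2) = 4.1733
Step 3: a_3 = 6.26*(1 - 1/4) = 4.695, m(A_3) = 4.695
Step 4: a_4 = 6.26*(1 - 1/5) = 5.008, m(A_4) = 5.008
Step 5: a_5 = 6.26*(1 - 1/6) = 5.2167, m(A_5) = 5.2167
Limit: m(A_n) -> m([0,6.26]) = 6.26


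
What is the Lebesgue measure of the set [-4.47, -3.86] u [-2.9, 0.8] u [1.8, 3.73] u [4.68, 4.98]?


For pairwise disjoint intervals, m(union) = sum of lengths.
= (-3.86 - -4.47) + (0.8 - -2.9) + (3.73 - 1.8) + (4.98 - 4.68)
= 0.61 + 3.7 + 1.93 + 0.3
= 6.54


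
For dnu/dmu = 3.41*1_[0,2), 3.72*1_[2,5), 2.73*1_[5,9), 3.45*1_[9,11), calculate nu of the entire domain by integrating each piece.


Integrate each piece of the Radon-Nikodym derivative:
Step 1: integral_0^2 3.41 dx = 3.41*(2-0) = 3.41*2 = 6.82
Step 2: integral_2^5 3.72 dx = 3.72*(5-2) = 3.72*3 = 11.16
Step 3: integral_5^9 2.73 dx = 2.73*(9-5) = 2.73*4 = 10.92
Step 4: integral_9^11 3.45 dx = 3.45*(11-9) = 3.45*2 = 6.9
Total: 6.82 + 11.16 + 10.92 + 6.9 = 35.8


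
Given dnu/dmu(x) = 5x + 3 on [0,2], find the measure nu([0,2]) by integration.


nu(A) = integral_A (dnu/dmu) dmu = integral_0^2 (5x + 3) dx
Step 1: Antiderivative F(x) = (5/2)x^2 + 3x
Step 2: F(2) = (5/2)*2^2 + 3*2 = 10 + 6 = 16
Step 3: F(0) = (5/2)*0^2 + 3*0 = 0.0 + 0 = 0.0
Step 4: nu([0,2]) = F(2) - F(0) = 16 - 0.0 = 16


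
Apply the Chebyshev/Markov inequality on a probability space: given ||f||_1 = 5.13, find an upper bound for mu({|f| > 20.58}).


Chebyshev/Markov inequality: mu(|f| > eps) <= (||f||_p / eps)^p
Step 1: ||f||_1 / eps = 5.13 / 20.58 = 0.249271
Step 2: Raise to power p = 1:
  (0.249271)^1 = 0.249271
Step 3: Therefore mu(|f| > 20.58) <= 0.249271


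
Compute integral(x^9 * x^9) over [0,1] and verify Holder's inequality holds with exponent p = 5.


Step 1: Exact integral of f*g = integral(x^18, 0, 1) = 1/19
     = 0.052632
Step 2: Holder bound with p=5, q=1.25:
  ||f||_p = (integral x^45 dx)^(1/5) = (1/46)^(1/5) = 0.464995
  ||g||_q = (integral x^11.25 dx)^(1/1.25) = (1/12.25)^(1/1.25) = 0.134738
Step 3: Holder bound = ||f||_p * ||g||_q = 0.464995 * 0.134738 = 0.062653
Verification: 0.052632 <= 0.062653 (Holder holds)


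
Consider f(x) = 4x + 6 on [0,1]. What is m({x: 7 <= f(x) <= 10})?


f^(-1)([7, 10]) = {x : 7 <= 4x + 6 <= 10}
Solving: (7 - 6)/4 <= x <= (10 - 6)/4
= [0.25, 1]
Intersecting with [0,1]: [0.25, 1]
Measure = 1 - 0.25 = 0.75


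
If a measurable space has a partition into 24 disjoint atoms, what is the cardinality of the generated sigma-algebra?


Each element of the sigma-algebra is a union of some subset of the 24 atoms.
The number of such subsets is 2^24 = 16777216.


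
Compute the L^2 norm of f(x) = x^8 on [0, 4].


Step 1: ||f||_2 = (integral_0^4 |x^8|^2 dx)^(1/2)
     = (integral_0^4 x^16 dx)^(1/2)
Step 2: integral_0^4 x^16 dx = [x^17/(17)] from 0 to 4 = 4^17/17
     = 17179869184/17 = 1.010581e+09
Step 3: ||f||_2 = (1.010581e+09)^(1/2) = 31789.629445


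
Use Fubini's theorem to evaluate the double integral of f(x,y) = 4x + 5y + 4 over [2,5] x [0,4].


By Fubini, integrate in x first, then y.
Step 1: Fix y, integrate over x in [2,5]:
  integral(4x + 5y + 4, x=2..5)
  = 4*(5^2 - 2^2)/2 + (5y + 4)*(5 - 2)
  = 42 + (5y + 4)*3
  = 42 + 15y + 12
  = 54 + 15y
Step 2: Integrate over y in [0,4]:
  integral(54 + 15y, y=0..4)
  = 54*4 + 15*(4^2 - 0^2)/2
  = 216 + 120
  = 336


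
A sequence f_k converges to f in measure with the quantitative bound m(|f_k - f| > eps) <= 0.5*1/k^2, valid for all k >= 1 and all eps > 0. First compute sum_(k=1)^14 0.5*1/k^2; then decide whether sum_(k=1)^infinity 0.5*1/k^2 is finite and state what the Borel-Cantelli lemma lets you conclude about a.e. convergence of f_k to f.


Step 1: List the terms 0.5*1/k^2 for k = 1 to 14:
  k=1: 0.5
  k=2: 0.125
  k=3: 0.055556
  k=4: 0.03125
  k=5: 0.02
  k=6: 0.013889
  k=7: 0.010204
  k=8: 0.007812
  k=9: 0.006173
  k=10: 0.005
  k=11: 0.004132
  k=12: 0.003472
  k=13: 0.002959
  k=14: 0.002551
Step 2: Partial sum = 0.5 + 0.125 + 0.055556 + 0.03125 + 0.02 + 0.013889 + 0.010204 + 0.007812 + 0.006173 + 0.005 + 0.004132 + 0.003472 + 0.002959 + 0.002551
     = 0.787998
Step 3: The full series sum_(k>=1) 0.5*1/k^2 converges (p-series with p = 2 > 1; a constant multiple of a convergent series converges).
Step 4: Fix eps > 0. Since sum_k m(|f_k - f| > eps) < infinity, the Borel-Cantelli lemma gives
        m(limsup_k {|f_k - f| > eps}) = 0, i.e. for a.e. x, |f_k(x) - f(x)| <= eps for all large k.
        Applying this with eps = 1/j for j = 1, 2, ... and intersecting the countably many full-measure sets,
        for a.e. x we get limsup_k |f_k(x) - f(x)| <= 1/j for every j, hence f_k -> f almost everywhere.
Conclusion: series converges; Borel-Cantelli yields f_k -> f a.e.


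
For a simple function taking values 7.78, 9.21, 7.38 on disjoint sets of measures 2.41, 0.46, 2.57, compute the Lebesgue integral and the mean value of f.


Step 1: Integral = sum(value_i * measure_i)
= 7.78*2.41 + 9.21*0.46 + 7.38*2.57
= 18.7498 + 4.2366 + 18.9666
= 41.953
Step 2: Total measure of domain = 2.41 + 0.46 + 2.57 = 5.44
Step 3: Average value = 41.953 / 5.44 = 7.711949


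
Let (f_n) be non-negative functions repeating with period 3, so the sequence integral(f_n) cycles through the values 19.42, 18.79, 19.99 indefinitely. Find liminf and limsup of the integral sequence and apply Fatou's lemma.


The sequence (integral(f_n)) is periodic with period 3, repeating the values 19.42, 18.79, 19.99 indefinitely.
Step 1: For a periodic sequence, every tail (a_m, a_(m+1), ...) contains all 3 period values infinitely often.
Step 2: Hence inf of every tail = min of the period values = min(19.42, 18.79, 19.99) = 18.79.
        liminf_n integral(f_n) = sup over m of (inf of tail from m) = 18.79.
Step 3: Similarly sup of every tail = max of the period values = 19.99.
        limsup_n integral(f_n) = 19.99.
Step 4: Fatou's lemma: integral(liminf_n f_n) <= liminf_n integral(f_n) = 18.79.
        So the integral of the pointwise liminf is at most 18.79.


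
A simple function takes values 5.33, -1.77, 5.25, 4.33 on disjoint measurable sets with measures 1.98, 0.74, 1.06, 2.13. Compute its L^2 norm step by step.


Step 1: Compute |f_i|^2 for each value:
  |5.33|^2 = 28.4089
  |-1.77|^2 = 3.1329
  |5.25|^2 = 27.5625
  |4.33|^2 = 18.7489
Step 2: Multiply by measures and sum:
  28.4089 * 1.98 = 56.249622
  3.1329 * 0.74 = 2.318346
  27.5625 * 1.06 = 29.21625
  18.7489 * 2.13 = 39.935157
Sum = 56.249622 + 2.318346 + 29.21625 + 39.935157 = 127.719375
Step 3: Take the p-th root:
||f||_2 = (127.719375)^(1/2) = 11.3013


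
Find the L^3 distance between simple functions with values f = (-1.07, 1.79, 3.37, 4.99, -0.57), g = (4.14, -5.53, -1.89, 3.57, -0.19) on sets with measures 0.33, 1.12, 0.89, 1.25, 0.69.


Step 1: Compute differences f_i - g_i:
  -1.07 - 4.14 = -5.21
  1.79 - -5.53 = 7.32
  3.37 - -1.89 = 5.26
  4.99 - 3.57 = 1.42
  -0.57 - -0.19 = -0.38
Step 2: Compute |diff|^3 * measure for each set:
  |-5.21|^3 * 0.33 = 141.420761 * 0.33 = 46.668851
  |7.32|^3 * 1.12 = 392.223168 * 1.12 = 439.289948
  |5.26|^3 * 0.89 = 145.531576 * 0.89 = 129.523103
  |1.42|^3 * 1.25 = 2.863288 * 1.25 = 3.57911
  |-0.38|^3 * 0.69 = 0.054872 * 0.69 = 0.037862
Step 3: Sum = 619.098874
Step 4: ||f-g||_3 = (619.098874)^(1/3) = 8.522886


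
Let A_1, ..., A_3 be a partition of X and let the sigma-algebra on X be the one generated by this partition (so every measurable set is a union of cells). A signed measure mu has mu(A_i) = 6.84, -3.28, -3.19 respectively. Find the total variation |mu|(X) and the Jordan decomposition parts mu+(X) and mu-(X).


Step 1: Every measurable set is a union of atoms (the cells / points), so a Hahn decomposition is
  obtained by grouping atoms by sign: P = union of atoms with mu > 0, N = union of the remaining atoms.
  Atoms in P (indices): 1;  atoms in N (indices): 2, 3
  Positive values: 6.84
  Negative values: -3.28, -3.19
Step 2: mu+(X) = mu(P) = sum of positive atom values = 6.84
Step 3: mu-(X) = -mu(N) = sum of |negative atom values| = 6.47
Step 4: |mu|(X) = mu+(X) + mu-(X) = 6.84 + 6.47 = 13.31


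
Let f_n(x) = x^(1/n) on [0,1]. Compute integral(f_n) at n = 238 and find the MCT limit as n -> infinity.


At n = 238: f_238(x) = x^(1/238).
Step 1: integral(x^(1/238), 0, 1) = [x^(1/238+1) / (1/238+1)] from 0 to 1
     = 1 / (1/238 + 1) = 1 / ((238+1)/238) = 238/(238+1)
     = 238/239 = 0.995816
Step 2: As n -> infinity, f_n(x) = x^(1/n) -> 1 for x in (0,1], and f_n is increasing in n.
By MCT, lim_n integral(f_n) = integral(lim_n f_n) = integral(1, 0, 1) = 1.
Step 3: Verify convergence: 238/239 = 0.995816 -> 1


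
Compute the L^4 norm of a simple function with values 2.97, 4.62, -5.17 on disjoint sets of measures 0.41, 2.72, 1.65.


Step 1: Compute |f_i|^4 for each value:
  |2.97|^4 = 77.808277
  |4.62|^4 = 455.583411
  |-5.17|^4 = 714.434095
Step 2: Multiply by measures and sum:
  77.808277 * 0.41 = 31.901393
  455.583411 * 2.72 = 1239.186879
  714.434095 * 1.65 = 1178.816257
Sum = 31.901393 + 1239.186879 + 1178.816257 = 2449.904529
Step 3: Take the p-th root:
||f||_4 = (2449.904529)^(1/4) = 7.035376


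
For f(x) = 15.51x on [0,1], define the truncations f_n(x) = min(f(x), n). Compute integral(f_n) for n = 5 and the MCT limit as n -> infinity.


f(x) = 15.51x on [0,1]; f_n(x) = min(15.51x, n). At n = 5:
Step 1: f(x) reaches 5 at x = 5/15.51 = 0.322373
Step 2: integral(f_5) = integral(15.51x, 0, 0.322373) + integral(5, 0.322373, 1)
       = 15.51*0.322373^2/2 + 5*(1 - 0.322373)
       = 0.805932 + 3.388137
       = 4.194068
Step 3: As n -> infinity, f_n increases to f, so by MCT integral(f_n) -> integral(f) = 15.51/2 = 7.755.
Convergence: integral(f_5) = 4.194068 -> 7.755 as n -> infinity


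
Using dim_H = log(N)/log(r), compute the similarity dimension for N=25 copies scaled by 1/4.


For a self-similar set with N copies scaled by 1/r:
dim_H = log(N)/log(r) = log(25)/log(4)
= 3.218876/1.386294
= 2.321928


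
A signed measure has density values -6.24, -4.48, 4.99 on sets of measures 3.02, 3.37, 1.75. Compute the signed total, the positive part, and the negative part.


Step 1: Compute signed measure on each set:
  Set 1: -6.24 * 3.02 = -18.8448
  Set 2: -4.48 * 3.37 = -15.0976
  Set 3: 4.99 * 1.75 = 8.7325
Step 2: Total signed measure = (-18.8448) + (-15.0976) + (8.7325)
     = -25.2099
Step 3: Positive part mu+(X) = sum of positive contributions = 8.7325
Step 4: Negative part mu-(X) = |sum of negative contributions| = 33.9424


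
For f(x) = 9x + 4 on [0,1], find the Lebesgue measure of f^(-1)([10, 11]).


f^(-1)([10, 11]) = {x : 10 <= 9x + 4 <= 11}
Solving: (10 - 4)/9 <= x <= (11 - 4)/9
= [0.666667, 0.777778]
Intersecting with [0,1]: [0.666667, 0.777778]
Measure = 0.777778 - 0.666667 = 0.111111


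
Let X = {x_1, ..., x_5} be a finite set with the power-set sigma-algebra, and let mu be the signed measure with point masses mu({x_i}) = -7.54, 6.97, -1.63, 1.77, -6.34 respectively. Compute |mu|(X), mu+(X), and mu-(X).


Step 1: Every measurable set is a union of atoms (the cells / points), so a Hahn decomposition is
  obtained by grouping atoms by sign: P = union of atoms with mu > 0, N = union of the remaining atoms.
  Atoms in P (indices): 2, 4;  atoms in N (indices): 1, 3, 5
  Positive values: 6.97, 1.77
  Negative values: -7.54, -1.63, -6.34
Step 2: mu+(X) = mu(P) = sum of positive atom values = 8.74
Step 3: mu-(X) = -mu(N) = sum of |negative atom values| = 15.51
Step 4: |mu|(X) = mu+(X) + mu-(X) = 8.74 + 15.51 = 24.25


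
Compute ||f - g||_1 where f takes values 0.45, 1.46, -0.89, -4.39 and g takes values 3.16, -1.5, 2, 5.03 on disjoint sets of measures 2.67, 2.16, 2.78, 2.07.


Step 1: Compute differences f_i - g_i:
  0.45 - 3.16 = -2.71
  1.46 - -1.5 = 2.96
  -0.89 - 2 = -2.89
  -4.39 - 5.03 = -9.42
Step 2: Compute |diff|^1 * measure for each set:
  |-2.71|^1 * 2.67 = 2.71 * 2.67 = 7.2357
  |2.96|^1 * 2.16 = 2.96 * 2.16 = 6.3936
  |-2.89|^1 * 2.78 = 2.89 * 2.78 = 8.0342
  |-9.42|^1 * 2.07 = 9.42 * 2.07 = 19.4994
Step 3: Sum = 41.1629
Step 4: ||f-g||_1 = (41.1629)^(1/1) = 41.1629


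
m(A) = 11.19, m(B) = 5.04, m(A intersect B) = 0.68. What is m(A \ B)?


m(A \ B) = m(A) - m(A n B)
= 11.19 - 0.68
= 10.51


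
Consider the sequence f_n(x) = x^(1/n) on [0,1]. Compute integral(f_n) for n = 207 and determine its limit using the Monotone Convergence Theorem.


At n = 207: f_207(x) = x^(1/207).
Step 1: integral(x^(1/207), 0, 1) = [x^(1/207+1) / (1/207+1)] from 0 to 1
     = 1 / (1/207 + 1) = 1 / ((207+1)/207) = 207/(207+1)
     = 207/208 = 0.995192
Step 2: As n -> infinity, f_n(x) = x^(1/n) -> 1 for x in (0,1], and f_n is increasing in n.
By MCT, lim_n integral(f_n) = integral(lim_n f_n) = integral(1, 0, 1) = 1.
Step 3: Verify convergence: 207/208 = 0.995192 -> 1


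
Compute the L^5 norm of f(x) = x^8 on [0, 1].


Step 1: ||f||_5 = (integral_0^1 |x^8|^5 dx)^(1/5)
     = (integral_0^1 x^40 dx)^(1/5)
Step 2: integral_0^1 x^40 dx = [x^41/(41)] from 0 to 1 = 1^41/41
     = 1/41 = 0.02439
Step 3: ||f||_5 = (0.02439)^(1/5) = 0.475821


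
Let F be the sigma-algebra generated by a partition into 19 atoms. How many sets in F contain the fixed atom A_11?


Each element of F is a union of some subset S of the 19 atoms.
The element contains A_11 iff A_11 is in S.
So we count subsets S of {A_1,...,A_19} with A_11 in S: choose freely among the other 18 atoms.
Count = 2^(19-1) = 2^18 = 262144.


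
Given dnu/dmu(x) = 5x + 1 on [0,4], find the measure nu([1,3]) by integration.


nu(A) = integral_A (dnu/dmu) dmu = integral_1^3 (5x + 1) dx
Step 1: Antiderivative F(x) = (5/2)x^2 + 1x
Step 2: F(3) = (5/2)*3^2 + 1*3 = 22.5 + 3 = 25.5
Step 3: F(1) = (5/2)*1^2 + 1*1 = 2.5 + 1 = 3.5
Step 4: nu([1,3]) = F(3) - F(1) = 25.5 - 3.5 = 22


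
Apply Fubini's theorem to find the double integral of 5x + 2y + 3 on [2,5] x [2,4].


By Fubini, integrate in x first, then y.
Step 1: Fix y, integrate over x in [2,5]:
  integral(5x + 2y + 3, x=2..5)
  = 5*(5^2 - 2^2)/2 + (2y + 3)*(5 - 2)
  = 52.5 + (2y + 3)*3
  = 52.5 + 6y + 9
  = 61.5 + 6y
Step 2: Integrate over y in [2,4]:
  integral(61.5 + 6y, y=2..4)
  = 61.5*2 + 6*(4^2 - 2^2)/2
  = 123 + 36
  = 159


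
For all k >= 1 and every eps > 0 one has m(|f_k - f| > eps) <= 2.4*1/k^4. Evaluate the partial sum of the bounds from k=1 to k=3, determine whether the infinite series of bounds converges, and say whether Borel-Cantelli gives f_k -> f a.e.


Step 1: List the terms 2.4*1/k^4 for k = 1 to 3:
  k=1: 2.4
  k=2: 0.15
  k=3: 0.02963
Step 2: Partial sum = 2.4 + 0.15 + 0.02963
     = 2.57963
Step 3: The full series sum_(k>=1) 2.4*1/k^4 converges (p-series with p = 4 > 1; a constant multiple of a convergent series converges).
Step 4: Fix eps > 0. Since sum_k m(|f_k - f| > eps) < infinity, the Borel-Cantelli lemma gives
        m(limsup_k {|f_k - f| > eps}) = 0, i.e. for a.e. x, |f_k(x) - f(x)| <= eps for all large k.
        Applying this with eps = 1/j for j = 1, 2, ... and intersecting the countably many full-measure sets,
        for a.e. x we get limsup_k |f_k(x) - f(x)| <= 1/j for every j, hence f_k -> f almost everywhere.
Conclusion: series converges; Borel-Cantelli yields f_k -> f a.e.


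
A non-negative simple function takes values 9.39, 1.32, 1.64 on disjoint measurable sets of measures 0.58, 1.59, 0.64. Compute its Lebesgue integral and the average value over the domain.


Step 1: Integral = sum(value_i * measure_i)
= 9.39*0.58 + 1.32*1.59 + 1.64*0.64
= 5.4462 + 2.0988 + 1.0496
= 8.5946
Step 2: Total measure of domain = 0.58 + 1.59 + 0.64 = 2.81
Step 3: Average value = 8.5946 / 2.81 = 3.058577


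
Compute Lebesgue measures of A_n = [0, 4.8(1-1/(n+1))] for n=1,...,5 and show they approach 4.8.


By continuity of measure from below: if A_n increases to A, then m(A_n) -> m(A).
Here A = [0, 4.8], so m(A) = 4.8
Step 1: a_1 = 4.8*(1 - 1/2) = 2.4, m(A_1) = 2.4
Step 2: a_2 = 4.8*(1 - 1/3) = 3.2, m(A_2) = 3.2
Step 3: a_3 = 4.8*(1 - 1/4) = 3.6, m(A_3) = 3.6
Step 4: a_4 = 4.8*(1 - 1/5) = 3.84, m(A_4) = 3.84
Step 5: a_5 = 4.8*(1 - 1/6) = 4, m(A_5) = 4
Limit: m(A_n) -> m([0,4.8]) = 4.8


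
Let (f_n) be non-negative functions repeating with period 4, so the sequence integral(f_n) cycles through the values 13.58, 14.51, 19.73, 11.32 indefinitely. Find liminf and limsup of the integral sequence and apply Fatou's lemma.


The sequence (integral(f_n)) is periodic with period 4, repeating the values 13.58, 14.51, 19.73, 11.32 indefinitely.
Step 1: For a periodic sequence, every tail (a_m, a_(m+1), ...) contains all 4 period values infinitely often.
Step 2: Hence inf of every tail = min of the period values = min(13.58, 14.51, 19.73, 11.32) = 11.32.
        liminf_n integral(f_n) = sup over m of (inf of tail from m) = 11.32.
Step 3: Similarly sup of every tail = max of the period values = 19.73.
        limsup_n integral(f_n) = 19.73.
Step 4: Fatou's lemma: integral(liminf_n f_n) <= liminf_n integral(f_n) = 11.32.
        So the integral of the pointwise liminf is at most 11.32.
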